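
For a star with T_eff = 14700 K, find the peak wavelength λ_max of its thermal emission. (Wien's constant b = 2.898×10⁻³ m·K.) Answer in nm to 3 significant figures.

λ_max = b/T = 2.898×10⁻³ / 14700 = 1.97×10^-7 m = 197.1 nm.

197 nm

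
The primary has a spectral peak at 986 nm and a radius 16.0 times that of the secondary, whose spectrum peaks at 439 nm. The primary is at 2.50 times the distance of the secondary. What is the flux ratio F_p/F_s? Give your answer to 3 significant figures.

1.61

Wien's law: T_p/T_s = λ_s/λ_p = 439/986 = 0.4452.
L_p/L_s = (R_p/R_s)²(T_p/T_s)⁴ = (16.0)²(0.4452)⁴ = 10.06.
F_p/F_s = (L_p/L_s)/(d_p/d_s)² = 10.06/(2.50)² = 1.610.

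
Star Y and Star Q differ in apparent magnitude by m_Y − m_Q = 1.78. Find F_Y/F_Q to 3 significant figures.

F_Y/F_Q = 10^(−(m_Y − m_Q)/2.5) = 10^(-1.78/2.5) = 10^-0.712 = 0.1941.

0.194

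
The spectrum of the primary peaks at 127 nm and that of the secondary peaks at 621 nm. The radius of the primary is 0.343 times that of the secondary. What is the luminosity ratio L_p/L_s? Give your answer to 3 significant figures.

67.3

Wien's law gives T ∝ 1/λ_max, so T_p/T_s = λ_s/λ_p = 621/127 = 4.890.
Then L ∝ R²T⁴ gives L_p/L_s = (0.343)² × (4.890)⁴ = 0.1176 × 571.7 = 67.26.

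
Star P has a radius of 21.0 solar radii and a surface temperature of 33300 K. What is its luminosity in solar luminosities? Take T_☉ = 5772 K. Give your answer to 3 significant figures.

4.89×10^5 solar luminosities

L/L_☉ = (R/R_☉)² (T/T_☉)⁴ = (21.0)² × (33300/5772)⁴
       = 441.0 × (5.769)⁴ = 441.0 × 1108 = 4.886×10^5.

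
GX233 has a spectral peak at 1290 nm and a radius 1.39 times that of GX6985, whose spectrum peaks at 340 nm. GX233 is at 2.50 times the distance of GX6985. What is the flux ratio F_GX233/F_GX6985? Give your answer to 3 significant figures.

Wien's law: T_GX233/T_GX6985 = λ_GX6985/λ_GX233 = 340/1290 = 0.2636.
L_GX233/L_GX6985 = (R_GX233/R_GX6985)²(T_GX233/T_GX6985)⁴ = (1.39)²(0.2636)⁴ = 0.009324.
F_GX233/F_GX6985 = (L_GX233/L_GX6985)/(d_GX233/d_GX6985)² = 0.009324/(2.50)² = 0.001492.

0.00149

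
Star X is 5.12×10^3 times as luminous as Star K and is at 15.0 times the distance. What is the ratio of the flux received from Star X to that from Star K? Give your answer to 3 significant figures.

22.8

F = L/(4πd²), so F_X/F_K = (L_X/L_K) / (d_X/d_K)²
= 5.12×10^3 / (15.0)² = 5.12×10^3 / 225.0 = 22.76.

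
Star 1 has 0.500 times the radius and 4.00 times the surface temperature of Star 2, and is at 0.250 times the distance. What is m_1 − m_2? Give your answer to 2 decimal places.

L_1/L_2 = (0.500)²(4.00)⁴ = 64.00.
F_1/F_2 = (L_1/L_2)/(d_1/d_2)² = 64.00/0.06250 = 1024.
m_1 − m_2 = −2.5 log₁₀(1024) = -7.53.

-7.53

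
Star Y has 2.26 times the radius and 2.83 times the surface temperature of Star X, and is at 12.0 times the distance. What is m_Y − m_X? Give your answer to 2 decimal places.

-0.89

L_Y/L_X = (2.26)²(2.83)⁴ = 327.6.
F_Y/F_X = (L_Y/L_X)/(d_Y/d_X)² = 327.6/144.0 = 2.275.
m_Y − m_X = −2.5 log₁₀(2.275) = -0.89.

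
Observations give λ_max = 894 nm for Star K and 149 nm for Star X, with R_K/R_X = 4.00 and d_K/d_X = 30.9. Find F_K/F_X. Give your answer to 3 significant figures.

Wien's law: T_K/T_X = λ_X/λ_K = 149/894 = 0.1667.
L_K/L_X = (R_K/R_X)²(T_K/T_X)⁴ = (4.00)²(0.1667)⁴ = 0.01235.
F_K/F_X = (L_K/L_X)/(d_K/d_X)² = 0.01235/(30.9)² = 1.293×10^-5.

1.29×10^-5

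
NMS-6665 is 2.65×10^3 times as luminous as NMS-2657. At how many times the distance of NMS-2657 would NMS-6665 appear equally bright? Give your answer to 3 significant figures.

51.5

Equal flux requires L_NMS-6665/d_NMS-6665² = L_NMS-2657/d_NMS-2657², so d_NMS-6665/d_NMS-2657 = √(L_NMS-6665/L_NMS-2657)
= √(2.65×10^3) = 51.48.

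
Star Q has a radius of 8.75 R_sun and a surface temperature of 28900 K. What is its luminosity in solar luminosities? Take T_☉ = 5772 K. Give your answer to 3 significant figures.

L/L_☉ = (R/R_☉)² (T/T_☉)⁴ = (8.75)² × (28900/5772)⁴
       = 76.56 × (5.007)⁴ = 76.56 × 628.5 = 4.812×10^4.

4.81×10^4 solar luminosities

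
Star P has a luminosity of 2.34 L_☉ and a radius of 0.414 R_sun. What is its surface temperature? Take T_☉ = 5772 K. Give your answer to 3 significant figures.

T/T_☉ = (L/L_☉)^(1/4) / (R/R_☉)^(1/2)
T = 5772 × (2.34)^(1/4) / √(0.414) = 5772 × 1.237 / 0.6434 = 1.110×10^4 K.

1.11×10^4 K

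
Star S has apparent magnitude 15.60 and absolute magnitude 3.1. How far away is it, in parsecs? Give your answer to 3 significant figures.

m − M = 5 log₁₀(d/10 pc)
15.60 − (3.1) = 12.50 = 5 log₁₀(d/10)
d = 10 × 10^(12.50/5) = 10 × 10^2.500 = 3162 pc.

3.16×10^3 pc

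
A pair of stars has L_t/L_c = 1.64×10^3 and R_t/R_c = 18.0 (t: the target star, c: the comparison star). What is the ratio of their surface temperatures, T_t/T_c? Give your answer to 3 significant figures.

L ∝ R²T⁴ gives T ∝ (L/R²)^(1/4), so
T_t/T_c = (1.64×10^3 / 18.0²)^(1/4) = (5.062)^(1/4) = 1.500.

1.50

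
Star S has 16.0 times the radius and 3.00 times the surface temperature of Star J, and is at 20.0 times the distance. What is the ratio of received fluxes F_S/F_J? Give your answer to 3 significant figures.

51.8

L_S/L_J = (R_S/R_J)²(T_S/T_J)⁴ = (16.0)² × (3.00)⁴ = 2.074×10^4.
F_S/F_J = (L_S/L_J)/(d_S/d_J)² = 2.074×10^4 / (20.0)² = 51.84.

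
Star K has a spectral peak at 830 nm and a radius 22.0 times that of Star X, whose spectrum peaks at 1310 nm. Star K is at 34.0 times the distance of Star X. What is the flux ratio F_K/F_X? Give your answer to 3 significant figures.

Wien's law: T_K/T_X = λ_X/λ_K = 1310/830 = 1.578.
L_K/L_X = (R_K/R_X)²(T_K/T_X)⁴ = (22.0)²(1.578)⁴ = 3003.
F_K/F_X = (L_K/L_X)/(d_K/d_X)² = 3003/(34.0)² = 2.598.

2.60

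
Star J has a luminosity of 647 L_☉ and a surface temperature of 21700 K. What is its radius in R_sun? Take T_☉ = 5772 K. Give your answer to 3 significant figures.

R/R_☉ = √(L/L_☉) / (T/T_☉)² = √(647) / (3.760)²
       = 25.44 / 14.13 = 1.800.

1.80 R_sun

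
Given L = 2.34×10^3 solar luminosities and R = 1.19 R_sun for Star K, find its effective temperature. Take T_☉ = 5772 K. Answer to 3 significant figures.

T/T_☉ = (L/L_☉)^(1/4) / (R/R_☉)^(1/2)
T = 5772 × (2.34×10^3)^(1/4) / √(1.19) = 5772 × 6.955 / 1.091 = 3.680×10^4 K.

3.68×10^4 K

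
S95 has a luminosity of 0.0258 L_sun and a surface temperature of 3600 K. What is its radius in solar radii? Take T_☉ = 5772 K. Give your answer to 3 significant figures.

0.413 solar radii

R/R_☉ = √(L/L_☉) / (T/T_☉)² = √(0.0258) / (0.6237)²
       = 0.1606 / 0.3890 = 0.4129.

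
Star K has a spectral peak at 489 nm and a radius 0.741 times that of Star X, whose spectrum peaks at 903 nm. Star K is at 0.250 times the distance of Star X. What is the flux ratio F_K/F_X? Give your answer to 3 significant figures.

Wien's law: T_K/T_X = λ_X/λ_K = 903/489 = 1.847.
L_K/L_X = (R_K/R_X)²(T_K/T_X)⁴ = (0.741)²(1.847)⁴ = 6.385.
F_K/F_X = (L_K/L_X)/(d_K/d_X)² = 6.385/(0.250)² = 102.2.

102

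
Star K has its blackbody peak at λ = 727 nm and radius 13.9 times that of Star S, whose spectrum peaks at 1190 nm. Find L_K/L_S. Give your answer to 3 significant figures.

1.39×10^3

Wien's law gives T ∝ 1/λ_max, so T_K/T_S = λ_S/λ_K = 1190/727 = 1.637.
Then L ∝ R²T⁴ gives L_K/L_S = (13.9)² × (1.637)⁴ = 193.2 × 7.179 = 1387.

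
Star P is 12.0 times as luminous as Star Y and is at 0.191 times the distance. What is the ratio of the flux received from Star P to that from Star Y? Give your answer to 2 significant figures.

F = L/(4πd²), so F_P/F_Y = (L_P/L_Y) / (d_P/d_Y)²
= 12.0 / (0.191)² = 12.0 / 0.03648 = 328.9.

3.3×10^2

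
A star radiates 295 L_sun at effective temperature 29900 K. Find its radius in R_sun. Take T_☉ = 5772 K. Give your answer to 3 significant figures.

0.640 R_sun

R/R_☉ = √(L/L_☉) / (T/T_☉)² = √(295) / (5.180)²
       = 17.18 / 26.83 = 0.6401.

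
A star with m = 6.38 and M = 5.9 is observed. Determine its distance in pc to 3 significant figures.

12.5 pc

m − M = 5 log₁₀(d/10 pc)
6.38 − (5.9) = 0.48 = 5 log₁₀(d/10)
d = 10 × 10^(0.48/5) = 10 × 10^0.096 = 12.47 pc.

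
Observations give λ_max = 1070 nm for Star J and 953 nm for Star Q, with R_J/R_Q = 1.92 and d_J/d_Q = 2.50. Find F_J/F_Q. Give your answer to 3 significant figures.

0.371

Wien's law: T_J/T_Q = λ_Q/λ_J = 953/1070 = 0.8907.
L_J/L_Q = (R_J/R_Q)²(T_J/T_Q)⁴ = (1.92)²(0.8907)⁴ = 2.320.
F_J/F_Q = (L_J/L_Q)/(d_J/d_Q)² = 2.320/(2.50)² = 0.3712.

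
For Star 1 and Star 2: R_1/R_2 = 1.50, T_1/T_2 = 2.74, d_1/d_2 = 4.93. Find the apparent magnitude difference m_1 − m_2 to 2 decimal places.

-1.79

L_1/L_2 = (1.50)²(2.74)⁴ = 126.8.
F_1/F_2 = (L_1/L_2)/(d_1/d_2)² = 126.8/24.30 = 5.218.
m_1 − m_2 = −2.5 log₁₀(5.218) = -1.79.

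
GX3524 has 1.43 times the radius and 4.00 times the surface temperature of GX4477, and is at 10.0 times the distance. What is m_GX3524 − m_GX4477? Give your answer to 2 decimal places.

L_GX3524/L_GX4477 = (1.43)²(4.00)⁴ = 523.5.
F_GX3524/F_GX4477 = (L_GX3524/L_GX4477)/(d_GX3524/d_GX4477)² = 523.5/100.0 = 5.235.
m_GX3524 − m_GX4477 = −2.5 log₁₀(5.235) = -1.80.

-1.80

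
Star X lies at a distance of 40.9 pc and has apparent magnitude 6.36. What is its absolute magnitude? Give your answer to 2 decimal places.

M = m − 5 log₁₀(d/10 pc) = 6.36 − 5 log₁₀(40.9/10)
  = 6.36 − 5 × 0.612 = 6.36 − 3.06 = 3.30.

3.30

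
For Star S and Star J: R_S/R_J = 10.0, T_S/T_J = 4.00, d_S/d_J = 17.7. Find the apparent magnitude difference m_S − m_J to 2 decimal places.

L_S/L_J = (10.0)²(4.00)⁴ = 2.560×10^4.
F_S/F_J = (L_S/L_J)/(d_S/d_J)² = 2.560×10^4/313.3 = 81.71.
m_S − m_J = −2.5 log₁₀(81.71) = -4.78.

-4.78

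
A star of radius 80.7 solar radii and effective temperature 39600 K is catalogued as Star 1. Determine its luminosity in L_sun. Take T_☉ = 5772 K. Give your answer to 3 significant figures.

1.44×10^7 L_sun

L/L_☉ = (R/R_☉)² (T/T_☉)⁴ = (80.7)² × (39600/5772)⁴
       = 6512 × (6.861)⁴ = 6512 × 2216 = 1.443×10^7.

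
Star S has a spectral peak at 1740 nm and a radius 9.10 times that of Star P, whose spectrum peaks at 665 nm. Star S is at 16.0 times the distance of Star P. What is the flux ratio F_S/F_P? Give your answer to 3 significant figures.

Wien's law: T_S/T_P = λ_P/λ_S = 665/1740 = 0.3822.
L_S/L_P = (R_S/R_P)²(T_S/T_P)⁴ = (9.10)²(0.3822)⁴ = 1.767.
F_S/F_P = (L_S/L_P)/(d_S/d_P)² = 1.767/(16.0)² = 0.006901.

0.00690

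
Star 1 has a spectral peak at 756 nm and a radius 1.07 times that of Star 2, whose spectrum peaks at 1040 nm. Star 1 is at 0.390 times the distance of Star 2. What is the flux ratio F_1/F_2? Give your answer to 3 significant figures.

Wien's law: T_1/T_2 = λ_2/λ_1 = 1040/756 = 1.376.
L_1/L_2 = (R_1/R_2)²(T_1/T_2)⁴ = (1.07)²(1.376)⁴ = 4.100.
F_1/F_2 = (L_1/L_2)/(d_1/d_2)² = 4.100/(0.390)² = 26.96.

27.0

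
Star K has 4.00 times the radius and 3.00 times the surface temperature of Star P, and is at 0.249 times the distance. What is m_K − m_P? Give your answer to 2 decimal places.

-10.80

L_K/L_P = (4.00)²(3.00)⁴ = 1296.
F_K/F_P = (L_K/L_P)/(d_K/d_P)² = 1296/0.06200 = 2.090×10^4.
m_K − m_P = −2.5 log₁₀(2.090×10^4) = -10.80.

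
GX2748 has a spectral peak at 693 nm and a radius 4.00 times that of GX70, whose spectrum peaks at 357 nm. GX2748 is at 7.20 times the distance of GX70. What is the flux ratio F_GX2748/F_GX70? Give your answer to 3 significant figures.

0.0217

Wien's law: T_GX2748/T_GX70 = λ_GX70/λ_GX2748 = 357/693 = 0.5152.
L_GX2748/L_GX70 = (R_GX2748/R_GX70)²(T_GX2748/T_GX70)⁴ = (4.00)²(0.5152)⁴ = 1.127.
F_GX2748/F_GX70 = (L_GX2748/L_GX70)/(d_GX2748/d_GX70)² = 1.127/(7.20)² = 0.02174.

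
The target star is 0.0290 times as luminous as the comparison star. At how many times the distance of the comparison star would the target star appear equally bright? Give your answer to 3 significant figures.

0.170

Equal flux requires L_t/d_t² = L_c/d_c², so d_t/d_c = √(L_t/L_c)
= √(0.0290) = 0.1703.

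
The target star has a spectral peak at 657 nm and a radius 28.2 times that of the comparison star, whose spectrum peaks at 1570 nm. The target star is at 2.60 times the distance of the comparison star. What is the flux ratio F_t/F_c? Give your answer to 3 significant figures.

3.84×10^3

Wien's law: T_t/T_c = λ_c/λ_t = 1570/657 = 2.390.
L_t/L_c = (R_t/R_c)²(T_t/T_c)⁴ = (28.2)²(2.390)⁴ = 2.593×10^4.
F_t/F_c = (L_t/L_c)/(d_t/d_c)² = 2.593×10^4/(2.60)² = 3836.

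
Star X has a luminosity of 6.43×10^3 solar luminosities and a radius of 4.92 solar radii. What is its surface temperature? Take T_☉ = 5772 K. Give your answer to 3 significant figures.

T/T_☉ = (L/L_☉)^(1/4) / (R/R_☉)^(1/2)
T = 5772 × (6.43×10^3)^(1/4) / √(4.92) = 5772 × 8.955 / 2.218 = 2.330×10^4 K.

2.33×10^4 K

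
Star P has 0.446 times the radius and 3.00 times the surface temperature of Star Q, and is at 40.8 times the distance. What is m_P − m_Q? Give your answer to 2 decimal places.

5.04

L_P/L_Q = (0.446)²(3.00)⁴ = 16.11.
F_P/F_Q = (L_P/L_Q)/(d_P/d_Q)² = 16.11/1665 = 0.009679.
m_P − m_Q = −2.5 log₁₀(0.009679) = 5.04.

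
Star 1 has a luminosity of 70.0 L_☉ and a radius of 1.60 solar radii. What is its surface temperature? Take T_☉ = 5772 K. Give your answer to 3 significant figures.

T/T_☉ = (L/L_☉)^(1/4) / (R/R_☉)^(1/2)
T = 5772 × (70.0)^(1/4) / √(1.60) = 5772 × 2.893 / 1.265 = 1.320×10^4 K.

1.32×10^4 K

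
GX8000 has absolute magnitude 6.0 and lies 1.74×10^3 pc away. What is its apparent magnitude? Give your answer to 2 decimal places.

m = M + 5 log₁₀(d/10 pc) = 6.0 + 5 log₁₀(1.74×10^3/10)
  = 6.0 + 5 × 2.241 = 6.0 + 11.20 = 17.20.

17.20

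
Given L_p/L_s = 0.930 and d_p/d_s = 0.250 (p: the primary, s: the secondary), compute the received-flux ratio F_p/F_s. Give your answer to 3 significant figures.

14.9

F = L/(4πd²), so F_p/F_s = (L_p/L_s) / (d_p/d_s)²
= 0.930 / (0.250)² = 0.930 / 0.06250 = 14.88.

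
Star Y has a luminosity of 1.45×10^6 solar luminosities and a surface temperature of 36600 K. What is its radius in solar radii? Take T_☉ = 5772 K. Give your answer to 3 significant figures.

R/R_☉ = √(L/L_☉) / (T/T_☉)² = √(1.45×10^6) / (6.341)²
       = 1204 / 40.21 = 29.95.

29.9 solar radii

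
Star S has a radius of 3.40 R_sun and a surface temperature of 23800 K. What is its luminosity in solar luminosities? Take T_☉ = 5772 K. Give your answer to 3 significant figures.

3.34×10^3 solar luminosities

L/L_☉ = (R/R_☉)² (T/T_☉)⁴ = (3.40)² × (23800/5772)⁴
       = 11.56 × (4.123)⁴ = 11.56 × 289.1 = 3342.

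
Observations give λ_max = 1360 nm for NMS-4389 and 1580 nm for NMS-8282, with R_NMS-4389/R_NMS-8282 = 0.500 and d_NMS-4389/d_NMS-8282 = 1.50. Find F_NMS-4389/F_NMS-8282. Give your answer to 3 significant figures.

0.202

Wien's law: T_NMS-4389/T_NMS-8282 = λ_NMS-8282/λ_NMS-4389 = 1580/1360 = 1.162.
L_NMS-4389/L_NMS-8282 = (R_NMS-4389/R_NMS-8282)²(T_NMS-4389/T_NMS-8282)⁴ = (0.500)²(1.162)⁴ = 0.4554.
F_NMS-4389/F_NMS-8282 = (L_NMS-4389/L_NMS-8282)/(d_NMS-4389/d_NMS-8282)² = 0.4554/(1.50)² = 0.2024.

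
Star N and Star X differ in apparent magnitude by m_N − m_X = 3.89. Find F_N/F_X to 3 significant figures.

F_N/F_X = 10^(−(m_N − m_X)/2.5) = 10^(-3.89/2.5) = 10^-1.556 = 0.02780.

0.0278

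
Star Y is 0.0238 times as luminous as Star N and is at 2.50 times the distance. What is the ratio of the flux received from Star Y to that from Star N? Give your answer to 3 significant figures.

0.00381

F = L/(4πd²), so F_Y/F_N = (L_Y/L_N) / (d_Y/d_N)²
= 0.0238 / (2.50)² = 0.0238 / 6.250 = 0.003808.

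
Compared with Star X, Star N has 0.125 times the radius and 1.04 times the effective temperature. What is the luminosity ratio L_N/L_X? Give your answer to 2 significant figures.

From the Stefan–Boltzmann law, L ∝ R²T⁴, so
L_N/L_X = (R_N/R_X)² (T_N/T_X)⁴ = (0.125)² × (1.04)⁴ = 0.01562 × 1.170 = 0.01828.

0.018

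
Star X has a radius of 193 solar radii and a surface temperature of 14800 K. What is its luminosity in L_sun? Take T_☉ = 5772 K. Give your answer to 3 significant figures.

1.61×10^6 L_sun

L/L_☉ = (R/R_☉)² (T/T_☉)⁴ = (193)² × (14800/5772)⁴
       = 3.725×10^4 × (2.564)⁴ = 3.725×10^4 × 43.23 = 1.610×10^6.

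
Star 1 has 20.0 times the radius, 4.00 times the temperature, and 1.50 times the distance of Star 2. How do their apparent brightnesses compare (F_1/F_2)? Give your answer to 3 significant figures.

4.55×10^4

L_1/L_2 = (R_1/R_2)²(T_1/T_2)⁴ = (20.0)² × (4.00)⁴ = 1.024×10^5.
F_1/F_2 = (L_1/L_2)/(d_1/d_2)² = 1.024×10^5 / (1.50)² = 4.551×10^4.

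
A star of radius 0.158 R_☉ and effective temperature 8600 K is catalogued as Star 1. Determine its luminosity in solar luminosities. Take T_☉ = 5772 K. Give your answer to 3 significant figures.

0.123 solar luminosities

L/L_☉ = (R/R_☉)² (T/T_☉)⁴ = (0.158)² × (8600/5772)⁴
       = 0.02496 × (1.490)⁴ = 0.02496 × 4.928 = 0.1230.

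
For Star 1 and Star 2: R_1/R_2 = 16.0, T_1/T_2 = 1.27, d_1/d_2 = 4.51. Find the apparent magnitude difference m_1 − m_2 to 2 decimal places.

-3.79

L_1/L_2 = (16.0)²(1.27)⁴ = 666.0.
F_1/F_2 = (L_1/L_2)/(d_1/d_2)² = 666.0/20.34 = 32.74.
m_1 − m_2 = −2.5 log₁₀(32.74) = -3.79.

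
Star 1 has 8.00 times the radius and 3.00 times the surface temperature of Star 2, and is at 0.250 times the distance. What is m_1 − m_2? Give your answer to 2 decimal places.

-12.30

L_1/L_2 = (8.00)²(3.00)⁴ = 5184.
F_1/F_2 = (L_1/L_2)/(d_1/d_2)² = 5184/0.06250 = 8.294×10^4.
m_1 − m_2 = −2.5 log₁₀(8.294×10^4) = -12.30.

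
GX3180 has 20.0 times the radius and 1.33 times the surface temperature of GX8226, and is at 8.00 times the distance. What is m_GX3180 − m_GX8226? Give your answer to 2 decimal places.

-3.23

L_GX3180/L_GX8226 = (20.0)²(1.33)⁴ = 1252.
F_GX3180/F_GX8226 = (L_GX3180/L_GX8226)/(d_GX3180/d_GX8226)² = 1252/64.00 = 19.56.
m_GX3180 − m_GX8226 = −2.5 log₁₀(19.56) = -3.23.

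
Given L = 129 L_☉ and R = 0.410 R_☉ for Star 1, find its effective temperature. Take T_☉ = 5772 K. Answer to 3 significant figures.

3.04×10^4 K

T/T_☉ = (L/L_☉)^(1/4) / (R/R_☉)^(1/2)
T = 5772 × (129)^(1/4) / √(0.410) = 5772 × 3.370 / 0.6403 = 3.038×10^4 K.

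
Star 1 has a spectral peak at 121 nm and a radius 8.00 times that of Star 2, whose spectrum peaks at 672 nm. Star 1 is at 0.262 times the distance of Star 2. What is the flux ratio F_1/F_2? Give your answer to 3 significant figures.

Wien's law: T_1/T_2 = λ_2/λ_1 = 672/121 = 5.554.
L_1/L_2 = (R_1/R_2)²(T_1/T_2)⁴ = (8.00)²(5.554)⁴ = 6.089×10^4.
F_1/F_2 = (L_1/L_2)/(d_1/d_2)² = 6.089×10^4/(0.262)² = 8.870×10^5.

8.87×10^5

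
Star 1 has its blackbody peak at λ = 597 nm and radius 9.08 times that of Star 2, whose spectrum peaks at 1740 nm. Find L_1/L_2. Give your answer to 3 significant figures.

5.95×10^3

Wien's law gives T ∝ 1/λ_max, so T_1/T_2 = λ_2/λ_1 = 1740/597 = 2.915.
Then L ∝ R²T⁴ gives L_1/L_2 = (9.08)² × (2.915)⁴ = 82.45 × 72.16 = 5949.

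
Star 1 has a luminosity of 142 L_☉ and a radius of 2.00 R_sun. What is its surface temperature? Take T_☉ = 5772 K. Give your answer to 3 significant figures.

1.41×10^4 K

T/T_☉ = (L/L_☉)^(1/4) / (R/R_☉)^(1/2)
T = 5772 × (142)^(1/4) / √(2.00) = 5772 × 3.452 / 1.414 = 1.409×10^4 K.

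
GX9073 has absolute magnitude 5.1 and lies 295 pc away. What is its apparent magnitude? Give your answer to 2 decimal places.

m = M + 5 log₁₀(d/10 pc) = 5.1 + 5 log₁₀(295/10)
  = 5.1 + 5 × 1.470 = 5.1 + 7.35 = 12.45.

12.45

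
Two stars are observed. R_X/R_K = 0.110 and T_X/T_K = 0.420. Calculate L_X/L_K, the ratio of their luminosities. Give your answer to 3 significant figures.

3.77×10^-4

From the Stefan–Boltzmann law, L ∝ R²T⁴, so
L_X/L_K = (R_X/R_K)² (T_X/T_K)⁴ = (0.110)² × (0.420)⁴ = 0.01210 × 0.03112 = 3.765×10^-4.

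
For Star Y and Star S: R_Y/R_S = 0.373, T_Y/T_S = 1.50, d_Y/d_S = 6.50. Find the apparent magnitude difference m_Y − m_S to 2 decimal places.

4.45

L_Y/L_S = (0.373)²(1.50)⁴ = 0.7043.
F_Y/F_S = (L_Y/L_S)/(d_Y/d_S)² = 0.7043/42.25 = 0.01667.
m_Y − m_S = −2.5 log₁₀(0.01667) = 4.45.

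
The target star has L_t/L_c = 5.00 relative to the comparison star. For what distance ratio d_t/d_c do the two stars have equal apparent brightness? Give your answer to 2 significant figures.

2.2

Equal flux requires L_t/d_t² = L_c/d_c², so d_t/d_c = √(L_t/L_c)
= √(5.00) = 2.236.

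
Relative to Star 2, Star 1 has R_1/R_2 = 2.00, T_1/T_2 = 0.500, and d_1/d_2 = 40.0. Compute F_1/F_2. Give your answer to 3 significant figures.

1.56×10^-4

L_1/L_2 = (R_1/R_2)²(T_1/T_2)⁴ = (2.00)² × (0.500)⁴ = 0.2500.
F_1/F_2 = (L_1/L_2)/(d_1/d_2)² = 0.2500 / (40.0)² = 1.563×10^-4.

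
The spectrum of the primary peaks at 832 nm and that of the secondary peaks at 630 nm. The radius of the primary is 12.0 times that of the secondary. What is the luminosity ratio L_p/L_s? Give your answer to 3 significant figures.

47.3

Wien's law gives T ∝ 1/λ_max, so T_p/T_s = λ_s/λ_p = 630/832 = 0.7572.
Then L ∝ R²T⁴ gives L_p/L_s = (12.0)² × (0.7572)⁴ = 144.0 × 0.3288 = 47.34.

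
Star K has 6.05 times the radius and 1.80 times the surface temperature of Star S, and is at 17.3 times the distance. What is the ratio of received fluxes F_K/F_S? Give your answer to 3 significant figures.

1.28

L_K/L_S = (R_K/R_S)²(T_K/T_S)⁴ = (6.05)² × (1.80)⁴ = 384.2.
F_K/F_S = (L_K/L_S)/(d_K/d_S)² = 384.2 / (17.3)² = 1.284.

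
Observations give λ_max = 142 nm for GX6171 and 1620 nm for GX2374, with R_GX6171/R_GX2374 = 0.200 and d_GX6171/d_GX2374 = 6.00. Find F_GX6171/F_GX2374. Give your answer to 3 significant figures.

18.8

Wien's law: T_GX6171/T_GX2374 = λ_GX2374/λ_GX6171 = 1620/142 = 11.41.
L_GX6171/L_GX2374 = (R_GX6171/R_GX2374)²(T_GX6171/T_GX2374)⁴ = (0.200)²(11.41)⁴ = 677.6.
F_GX6171/F_GX2374 = (L_GX6171/L_GX2374)/(d_GX6171/d_GX2374)² = 677.6/(6.00)² = 18.82.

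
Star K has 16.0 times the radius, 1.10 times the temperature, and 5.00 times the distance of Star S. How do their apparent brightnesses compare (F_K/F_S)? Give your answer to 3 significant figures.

L_K/L_S = (R_K/R_S)²(T_K/T_S)⁴ = (16.0)² × (1.10)⁴ = 374.8.
F_K/F_S = (L_K/L_S)/(d_K/d_S)² = 374.8 / (5.00)² = 14.99.

15.0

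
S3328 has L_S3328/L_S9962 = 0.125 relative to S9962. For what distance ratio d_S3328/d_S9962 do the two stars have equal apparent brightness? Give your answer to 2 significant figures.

Equal flux requires L_S3328/d_S3328² = L_S9962/d_S9962², so d_S3328/d_S9962 = √(L_S3328/L_S9962)
= √(0.125) = 0.3536.

0.35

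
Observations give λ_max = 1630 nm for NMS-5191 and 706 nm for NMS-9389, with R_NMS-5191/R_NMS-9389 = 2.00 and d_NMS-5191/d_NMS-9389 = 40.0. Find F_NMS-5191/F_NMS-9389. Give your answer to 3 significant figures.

8.80×10^-5

Wien's law: T_NMS-5191/T_NMS-9389 = λ_NMS-9389/λ_NMS-5191 = 706/1630 = 0.4331.
L_NMS-5191/L_NMS-9389 = (R_NMS-5191/R_NMS-9389)²(T_NMS-5191/T_NMS-9389)⁴ = (2.00)²(0.4331)⁴ = 0.1408.
F_NMS-5191/F_NMS-9389 = (L_NMS-5191/L_NMS-9389)/(d_NMS-5191/d_NMS-9389)² = 0.1408/(40.0)² = 8.798×10^-5.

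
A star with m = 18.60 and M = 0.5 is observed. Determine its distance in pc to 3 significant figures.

m − M = 5 log₁₀(d/10 pc)
18.60 − (0.5) = 18.10 = 5 log₁₀(d/10)
d = 10 × 10^(18.10/5) = 10 × 10^3.620 = 4.169×10^4 pc.

4.17×10^4 pc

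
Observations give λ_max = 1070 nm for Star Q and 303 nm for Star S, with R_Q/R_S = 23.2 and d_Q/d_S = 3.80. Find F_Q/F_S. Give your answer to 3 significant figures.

Wien's law: T_Q/T_S = λ_S/λ_Q = 303/1070 = 0.2832.
L_Q/L_S = (R_Q/R_S)²(T_Q/T_S)⁴ = (23.2)²(0.2832)⁴ = 3.461.
F_Q/F_S = (L_Q/L_S)/(d_Q/d_S)² = 3.461/(3.80)² = 0.2397.

0.240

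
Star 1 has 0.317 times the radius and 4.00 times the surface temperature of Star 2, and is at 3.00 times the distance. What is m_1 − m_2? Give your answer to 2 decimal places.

-1.14

L_1/L_2 = (0.317)²(4.00)⁴ = 25.73.
F_1/F_2 = (L_1/L_2)/(d_1/d_2)² = 25.73/9.000 = 2.858.
m_1 − m_2 = −2.5 log₁₀(2.858) = -1.14.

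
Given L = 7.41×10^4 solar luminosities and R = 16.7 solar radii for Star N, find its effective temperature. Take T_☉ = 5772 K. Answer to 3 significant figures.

T/T_☉ = (L/L_☉)^(1/4) / (R/R_☉)^(1/2)
T = 5772 × (7.41×10^4)^(1/4) / √(16.7) = 5772 × 16.50 / 4.087 = 2.330×10^4 K.

2.33×10^4 K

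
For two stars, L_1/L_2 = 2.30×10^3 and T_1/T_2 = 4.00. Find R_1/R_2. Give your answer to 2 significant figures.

3.0

L ∝ R²T⁴ gives R ∝ √L / T², so
R_1/R_2 = √(2.30×10^3) / (4.00)² = 47.96 / 16.00 = 2.997.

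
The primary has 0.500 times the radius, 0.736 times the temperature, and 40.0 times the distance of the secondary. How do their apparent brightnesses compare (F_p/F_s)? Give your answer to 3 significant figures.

4.58×10^-5

L_p/L_s = (R_p/R_s)²(T_p/T_s)⁴ = (0.500)² × (0.736)⁴ = 0.07336.
F_p/F_s = (L_p/L_s)/(d_p/d_s)² = 0.07336 / (40.0)² = 4.585×10^-5.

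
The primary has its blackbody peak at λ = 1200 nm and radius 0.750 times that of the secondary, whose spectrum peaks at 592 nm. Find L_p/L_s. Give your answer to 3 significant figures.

Wien's law gives T ∝ 1/λ_max, so T_p/T_s = λ_s/λ_p = 592/1200 = 0.4933.
Then L ∝ R²T⁴ gives L_p/L_s = (0.750)² × (0.4933)⁴ = 0.5625 × 0.05923 = 0.03332.

0.0333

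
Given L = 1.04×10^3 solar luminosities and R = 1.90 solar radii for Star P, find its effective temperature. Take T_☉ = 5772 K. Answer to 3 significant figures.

2.38×10^4 K

T/T_☉ = (L/L_☉)^(1/4) / (R/R_☉)^(1/2)
T = 5772 × (1.04×10^3)^(1/4) / √(1.90) = 5772 × 5.679 / 1.378 = 2.378×10^4 K.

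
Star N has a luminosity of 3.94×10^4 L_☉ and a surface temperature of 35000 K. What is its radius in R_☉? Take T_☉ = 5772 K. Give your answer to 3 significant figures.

R/R_☉ = √(L/L_☉) / (T/T_☉)² = √(3.94×10^4) / (6.064)²
       = 198.5 / 36.77 = 5.398.

5.40 R_☉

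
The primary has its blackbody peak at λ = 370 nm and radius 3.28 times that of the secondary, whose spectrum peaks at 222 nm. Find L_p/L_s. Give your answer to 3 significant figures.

Wien's law gives T ∝ 1/λ_max, so T_p/T_s = λ_s/λ_p = 222/370 = 0.6000.
Then L ∝ R²T⁴ gives L_p/L_s = (3.28)² × (0.6000)⁴ = 10.76 × 0.1296 = 1.394.

1.39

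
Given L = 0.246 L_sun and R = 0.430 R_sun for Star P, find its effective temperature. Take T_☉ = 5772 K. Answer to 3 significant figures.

T/T_☉ = (L/L_☉)^(1/4) / (R/R_☉)^(1/2)
T = 5772 × (0.246)^(1/4) / √(0.430) = 5772 × 0.7043 / 0.6557 = 6199 K.

6.20×10^3 K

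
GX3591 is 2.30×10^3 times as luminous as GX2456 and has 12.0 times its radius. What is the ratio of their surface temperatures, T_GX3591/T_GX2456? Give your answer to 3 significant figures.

L ∝ R²T⁴ gives T ∝ (L/R²)^(1/4), so
T_GX3591/T_GX2456 = (2.30×10^3 / 12.0²)^(1/4) = (15.97)^(1/4) = 1.999.

2.00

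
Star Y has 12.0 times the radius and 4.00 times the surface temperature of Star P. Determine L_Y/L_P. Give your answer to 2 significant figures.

3.7×10^4

From the Stefan–Boltzmann law, L ∝ R²T⁴, so
L_Y/L_P = (R_Y/R_P)² (T_Y/T_P)⁴ = (12.0)² × (4.00)⁴ = 144.0 × 256.0 = 3.686×10^4.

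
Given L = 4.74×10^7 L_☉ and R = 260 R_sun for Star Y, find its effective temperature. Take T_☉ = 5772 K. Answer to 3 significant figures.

T/T_☉ = (L/L_☉)^(1/4) / (R/R_☉)^(1/2)
T = 5772 × (4.74×10^7)^(1/4) / √(260) = 5772 × 82.97 / 16.12 = 2.970×10^4 K.

2.97×10^4 K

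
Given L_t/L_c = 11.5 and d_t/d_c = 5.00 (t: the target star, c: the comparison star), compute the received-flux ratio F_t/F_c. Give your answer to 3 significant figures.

F = L/(4πd²), so F_t/F_c = (L_t/L_c) / (d_t/d_c)²
= 11.5 / (5.00)² = 11.5 / 25.00 = 0.4600.

0.460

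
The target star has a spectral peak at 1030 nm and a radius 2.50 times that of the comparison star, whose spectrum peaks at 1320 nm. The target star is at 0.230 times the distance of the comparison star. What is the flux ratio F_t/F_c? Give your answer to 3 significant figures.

Wien's law: T_t/T_c = λ_c/λ_t = 1320/1030 = 1.282.
L_t/L_c = (R_t/R_c)²(T_t/T_c)⁴ = (2.50)²(1.282)⁴ = 16.86.
F_t/F_c = (L_t/L_c)/(d_t/d_c)² = 16.86/(0.230)² = 318.7.

319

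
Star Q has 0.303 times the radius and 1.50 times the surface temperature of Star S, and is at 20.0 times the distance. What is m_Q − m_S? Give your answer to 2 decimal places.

L_Q/L_S = (0.303)²(1.50)⁴ = 0.4648.
F_Q/F_S = (L_Q/L_S)/(d_Q/d_S)² = 0.4648/400.0 = 0.001162.
m_Q − m_S = −2.5 log₁₀(0.001162) = 7.34.

7.34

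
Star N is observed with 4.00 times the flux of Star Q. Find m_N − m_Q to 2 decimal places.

-1.51

m_N − m_Q = −2.5 log₁₀(F_N/F_Q) = −2.5 log₁₀(4.00) = −2.5 × (0.602) = -1.505.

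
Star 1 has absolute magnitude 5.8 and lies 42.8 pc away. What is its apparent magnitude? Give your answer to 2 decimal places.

8.96

m = M + 5 log₁₀(d/10 pc) = 5.8 + 5 log₁₀(42.8/10)
  = 5.8 + 5 × 0.631 = 5.8 + 3.16 = 8.96.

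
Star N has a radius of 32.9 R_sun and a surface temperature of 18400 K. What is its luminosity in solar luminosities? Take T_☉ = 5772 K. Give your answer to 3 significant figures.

1.12×10^5 solar luminosities

L/L_☉ = (R/R_☉)² (T/T_☉)⁴ = (32.9)² × (18400/5772)⁴
       = 1082 × (3.188)⁴ = 1082 × 103.3 = 1.118×10^5.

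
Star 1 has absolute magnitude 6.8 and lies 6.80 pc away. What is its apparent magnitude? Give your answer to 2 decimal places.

5.96

m = M + 5 log₁₀(d/10 pc) = 6.8 + 5 log₁₀(6.80/10)
  = 6.8 + 5 × -0.167 = 6.8 + -0.84 = 5.96.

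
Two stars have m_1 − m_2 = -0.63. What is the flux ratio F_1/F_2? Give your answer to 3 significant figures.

1.79

F_1/F_2 = 10^(−(m_1 − m_2)/2.5) = 10^(0.63/2.5) = 10^0.252 = 1.786.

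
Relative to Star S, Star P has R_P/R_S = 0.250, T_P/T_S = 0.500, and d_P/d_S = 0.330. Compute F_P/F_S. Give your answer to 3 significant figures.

0.0359

L_P/L_S = (R_P/R_S)²(T_P/T_S)⁴ = (0.250)² × (0.500)⁴ = 0.003906.
F_P/F_S = (L_P/L_S)/(d_P/d_S)² = 0.003906 / (0.330)² = 0.03587.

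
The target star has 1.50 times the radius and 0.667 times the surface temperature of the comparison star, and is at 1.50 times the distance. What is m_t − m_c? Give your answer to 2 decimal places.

1.76

L_t/L_c = (1.50)²(0.667)⁴ = 0.4453.
F_t/F_c = (L_t/L_c)/(d_t/d_c)² = 0.4453/2.250 = 0.1979.
m_t − m_c = −2.5 log₁₀(0.1979) = 1.76.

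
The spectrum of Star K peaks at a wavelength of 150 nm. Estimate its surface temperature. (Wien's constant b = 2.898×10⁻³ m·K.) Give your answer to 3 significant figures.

T = b/λ_max = 2.898×10⁻³ / (150×10⁻⁹) = 1.932×10^4 K.

1.93×10^4 K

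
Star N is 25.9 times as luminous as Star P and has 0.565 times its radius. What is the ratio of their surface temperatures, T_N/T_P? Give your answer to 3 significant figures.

3.00

L ∝ R²T⁴ gives T ∝ (L/R²)^(1/4), so
T_N/T_P = (25.9 / 0.565²)^(1/4) = (81.13)^(1/4) = 3.001.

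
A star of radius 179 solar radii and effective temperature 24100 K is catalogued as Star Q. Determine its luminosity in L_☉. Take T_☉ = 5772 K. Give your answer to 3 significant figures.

L/L_☉ = (R/R_☉)² (T/T_☉)⁴ = (179)² × (24100/5772)⁴
       = 3.204×10^4 × (4.175)⁴ = 3.204×10^4 × 303.9 = 9.738×10^6.

9.74×10^6 L_☉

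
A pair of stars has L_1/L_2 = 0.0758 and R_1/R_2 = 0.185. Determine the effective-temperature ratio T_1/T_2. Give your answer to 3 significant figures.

1.22

L ∝ R²T⁴ gives T ∝ (L/R²)^(1/4), so
T_1/T_2 = (0.0758 / 0.185²)^(1/4) = (2.215)^(1/4) = 1.220.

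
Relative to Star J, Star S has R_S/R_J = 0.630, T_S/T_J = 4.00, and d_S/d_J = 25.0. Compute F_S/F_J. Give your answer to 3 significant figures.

L_S/L_J = (R_S/R_J)²(T_S/T_J)⁴ = (0.630)² × (4.00)⁴ = 101.6.
F_S/F_J = (L_S/L_J)/(d_S/d_J)² = 101.6 / (25.0)² = 0.1626.

0.163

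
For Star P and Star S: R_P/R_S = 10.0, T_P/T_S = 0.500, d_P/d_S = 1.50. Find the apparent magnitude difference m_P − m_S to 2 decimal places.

L_P/L_S = (10.0)²(0.500)⁴ = 6.250.
F_P/F_S = (L_P/L_S)/(d_P/d_S)² = 6.250/2.250 = 2.778.
m_P − m_S = −2.5 log₁₀(2.778) = -1.11.

-1.11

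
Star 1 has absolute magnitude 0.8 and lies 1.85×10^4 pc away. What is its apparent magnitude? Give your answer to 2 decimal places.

m = M + 5 log₁₀(d/10 pc) = 0.8 + 5 log₁₀(1.85×10^4/10)
  = 0.8 + 5 × 3.267 = 0.8 + 16.34 = 17.14.

17.14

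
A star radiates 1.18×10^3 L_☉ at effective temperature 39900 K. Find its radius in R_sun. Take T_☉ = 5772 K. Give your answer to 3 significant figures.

R/R_☉ = √(L/L_☉) / (T/T_☉)² = √(1.18×10^3) / (6.913)²
       = 34.35 / 47.79 = 0.7189.

0.719 R_sun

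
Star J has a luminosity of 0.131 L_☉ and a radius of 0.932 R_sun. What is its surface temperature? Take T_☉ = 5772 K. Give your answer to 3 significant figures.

3.60×10^3 K

T/T_☉ = (L/L_☉)^(1/4) / (R/R_☉)^(1/2)
T = 5772 × (0.131)^(1/4) / √(0.932) = 5772 × 0.6016 / 0.9654 = 3597 K.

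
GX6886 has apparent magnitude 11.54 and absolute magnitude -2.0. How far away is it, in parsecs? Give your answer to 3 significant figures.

5.11×10^3 pc

m − M = 5 log₁₀(d/10 pc)
11.54 − (-2.0) = 13.54 = 5 log₁₀(d/10)
d = 10 × 10^(13.54/5) = 10 × 10^2.708 = 5105 pc.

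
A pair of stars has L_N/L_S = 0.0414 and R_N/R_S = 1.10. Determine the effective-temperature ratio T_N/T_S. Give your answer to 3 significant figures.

0.430

L ∝ R²T⁴ gives T ∝ (L/R²)^(1/4), so
T_N/T_S = (0.0414 / 1.10²)^(1/4) = (0.03421)^(1/4) = 0.4301.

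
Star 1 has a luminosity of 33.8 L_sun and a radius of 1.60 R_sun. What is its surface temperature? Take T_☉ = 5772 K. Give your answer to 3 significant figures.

1.10×10^4 K

T/T_☉ = (L/L_☉)^(1/4) / (R/R_☉)^(1/2)
T = 5772 × (33.8)^(1/4) / √(1.60) = 5772 × 2.411 / 1.265 = 1.100×10^4 K.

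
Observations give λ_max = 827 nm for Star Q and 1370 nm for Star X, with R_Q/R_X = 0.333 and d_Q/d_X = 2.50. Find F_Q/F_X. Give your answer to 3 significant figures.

0.134

Wien's law: T_Q/T_X = λ_X/λ_Q = 1370/827 = 1.657.
L_Q/L_X = (R_Q/R_X)²(T_Q/T_X)⁴ = (0.333)²(1.657)⁴ = 0.8351.
F_Q/F_X = (L_Q/L_X)/(d_Q/d_X)² = 0.8351/(2.50)² = 0.1336.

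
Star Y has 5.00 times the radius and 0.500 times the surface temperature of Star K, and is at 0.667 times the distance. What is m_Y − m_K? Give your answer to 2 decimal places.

L_Y/L_K = (5.00)²(0.500)⁴ = 1.562.
F_Y/F_K = (L_Y/L_K)/(d_Y/d_K)² = 1.562/0.4449 = 3.512.
m_Y − m_K = −2.5 log₁₀(3.512) = -1.36.

-1.36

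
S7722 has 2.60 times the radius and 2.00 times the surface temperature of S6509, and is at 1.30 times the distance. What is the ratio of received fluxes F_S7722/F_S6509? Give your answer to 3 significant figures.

64.0

L_S7722/L_S6509 = (R_S7722/R_S6509)²(T_S7722/T_S6509)⁴ = (2.60)² × (2.00)⁴ = 108.2.
F_S7722/F_S6509 = (L_S7722/L_S6509)/(d_S7722/d_S6509)² = 108.2 / (1.30)² = 64.00.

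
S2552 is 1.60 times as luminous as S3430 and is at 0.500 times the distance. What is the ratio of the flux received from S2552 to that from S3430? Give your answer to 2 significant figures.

6.4

F = L/(4πd²), so F_S2552/F_S3430 = (L_S2552/L_S3430) / (d_S2552/d_S3430)²
= 1.60 / (0.500)² = 1.60 / 0.2500 = 6.400.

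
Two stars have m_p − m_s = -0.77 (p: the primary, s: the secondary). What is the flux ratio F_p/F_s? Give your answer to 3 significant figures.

2.03

F_p/F_s = 10^(−(m_p − m_s)/2.5) = 10^(0.77/2.5) = 10^0.308 = 2.032.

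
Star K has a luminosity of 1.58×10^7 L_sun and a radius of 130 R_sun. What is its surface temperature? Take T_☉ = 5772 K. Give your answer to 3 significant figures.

T/T_☉ = (L/L_☉)^(1/4) / (R/R_☉)^(1/2)
T = 5772 × (1.58×10^7)^(1/4) / √(130) = 5772 × 63.05 / 11.40 = 3.192×10^4 K.

3.19×10^4 K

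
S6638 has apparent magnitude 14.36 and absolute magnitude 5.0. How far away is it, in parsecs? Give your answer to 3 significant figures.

745 pc

m − M = 5 log₁₀(d/10 pc)
14.36 − (5.0) = 9.36 = 5 log₁₀(d/10)
d = 10 × 10^(9.36/5) = 10 × 10^1.872 = 744.7 pc.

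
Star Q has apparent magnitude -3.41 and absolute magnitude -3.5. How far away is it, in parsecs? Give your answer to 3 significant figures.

10.4 pc

m − M = 5 log₁₀(d/10 pc)
-3.41 − (-3.5) = 0.09 = 5 log₁₀(d/10)
d = 10 × 10^(0.09/5) = 10 × 10^0.018 = 10.42 pc.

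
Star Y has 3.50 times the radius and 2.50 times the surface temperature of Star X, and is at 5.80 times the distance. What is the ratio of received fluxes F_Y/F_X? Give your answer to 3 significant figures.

14.2

L_Y/L_X = (R_Y/R_X)²(T_Y/T_X)⁴ = (3.50)² × (2.50)⁴ = 478.5.
F_Y/F_X = (L_Y/L_X)/(d_Y/d_X)² = 478.5 / (5.80)² = 14.22.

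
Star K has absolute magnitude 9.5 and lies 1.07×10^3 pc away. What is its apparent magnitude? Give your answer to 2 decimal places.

19.65

m = M + 5 log₁₀(d/10 pc) = 9.5 + 5 log₁₀(1.07×10^3/10)
  = 9.5 + 5 × 2.029 = 9.5 + 10.15 = 19.65.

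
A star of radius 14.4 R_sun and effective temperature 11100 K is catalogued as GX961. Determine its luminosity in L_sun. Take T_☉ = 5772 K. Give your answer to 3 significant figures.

L/L_☉ = (R/R_☉)² (T/T_☉)⁴ = (14.4)² × (11100/5772)⁴
       = 207.4 × (1.923)⁴ = 207.4 × 13.68 = 2836.

2.84×10^3 L_sun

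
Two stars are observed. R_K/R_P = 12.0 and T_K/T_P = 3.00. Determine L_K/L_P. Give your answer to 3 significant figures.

From the Stefan–Boltzmann law, L ∝ R²T⁴, so
L_K/L_P = (R_K/R_P)² (T_K/T_P)⁴ = (12.0)² × (3.00)⁴ = 144.0 × 81.00 = 1.166×10^4.

1.17×10^4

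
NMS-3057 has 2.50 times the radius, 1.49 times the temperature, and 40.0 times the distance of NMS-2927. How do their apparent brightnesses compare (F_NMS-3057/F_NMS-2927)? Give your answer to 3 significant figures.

0.0193

L_NMS-3057/L_NMS-2927 = (R_NMS-3057/R_NMS-2927)²(T_NMS-3057/T_NMS-2927)⁴ = (2.50)² × (1.49)⁴ = 30.81.
F_NMS-3057/F_NMS-2927 = (L_NMS-3057/L_NMS-2927)/(d_NMS-3057/d_NMS-2927)² = 30.81 / (40.0)² = 0.01925.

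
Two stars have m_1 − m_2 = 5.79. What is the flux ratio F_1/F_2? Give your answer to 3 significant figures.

F_1/F_2 = 10^(−(m_1 − m_2)/2.5) = 10^(-5.79/2.5) = 10^-2.316 = 0.004831.

0.00483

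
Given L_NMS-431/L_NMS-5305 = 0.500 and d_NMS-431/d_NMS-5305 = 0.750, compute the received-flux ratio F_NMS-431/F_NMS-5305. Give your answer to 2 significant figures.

0.89

F = L/(4πd²), so F_NMS-431/F_NMS-5305 = (L_NMS-431/L_NMS-5305) / (d_NMS-431/d_NMS-5305)²
= 0.500 / (0.750)² = 0.500 / 0.5625 = 0.8889.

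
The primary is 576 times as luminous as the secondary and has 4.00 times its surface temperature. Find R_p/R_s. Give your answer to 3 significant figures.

1.50

L ∝ R²T⁴ gives R ∝ √L / T², so
R_p/R_s = √(576) / (4.00)² = 24.00 / 16.00 = 1.500.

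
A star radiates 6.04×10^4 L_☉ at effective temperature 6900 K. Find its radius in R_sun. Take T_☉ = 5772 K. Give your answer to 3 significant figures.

172 R_sun

R/R_☉ = √(L/L_☉) / (T/T_☉)² = √(6.04×10^4) / (1.195)²
       = 245.8 / 1.429 = 172.0.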